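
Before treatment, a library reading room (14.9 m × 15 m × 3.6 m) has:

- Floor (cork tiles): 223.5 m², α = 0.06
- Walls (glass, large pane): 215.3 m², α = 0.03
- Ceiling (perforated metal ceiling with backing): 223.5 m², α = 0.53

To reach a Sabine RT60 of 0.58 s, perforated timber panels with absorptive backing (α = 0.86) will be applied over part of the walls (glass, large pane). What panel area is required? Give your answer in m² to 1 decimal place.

102.4

A₁ = Σ Sᵢαᵢ = 223.5×0.06 + 215.3×0.03 + 223.5×0.53 = 138.324 sabins.
Required A₂ = 0.161·804.6/0.58 = 223.346 sabins.
Absorption to add: 223.346 − 138.324 = 85.022 sabins.
Each m² of panel replacing the walls (glass, large pane) adds (0.86 − 0.03) = 0.83 sabins.
Panel area = 85.022 / 0.83 = 102.4 m².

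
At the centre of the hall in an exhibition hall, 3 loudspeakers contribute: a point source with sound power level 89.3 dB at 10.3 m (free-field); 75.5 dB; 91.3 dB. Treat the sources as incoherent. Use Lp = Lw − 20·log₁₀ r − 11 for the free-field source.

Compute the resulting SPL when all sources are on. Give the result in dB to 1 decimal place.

91.4 dB

Source at 10.3 m: Lp = 89.3 − 20·log₁₀(10.3) − 11 = 58.0 dB.
Converting to relative power and adding: 10^(58.0/10) + 10^(75.5/10) + 10^(91.3/10) = 1.385e+09.
Back to dB: 10·log₁₀ Σ = 91.4 dB.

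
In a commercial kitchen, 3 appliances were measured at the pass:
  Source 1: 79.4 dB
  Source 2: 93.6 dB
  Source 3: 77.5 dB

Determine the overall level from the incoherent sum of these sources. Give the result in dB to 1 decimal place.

Sum in the linear (power) domain: Σ 10^(Lᵢ/10) = 10^(79.4/10) + 10^(93.6/10) + 10^(77.5/10) = 2.434e+09.
Combined level = 10 log₁₀(2.434e+09) = 93.9 dB.

93.9 dB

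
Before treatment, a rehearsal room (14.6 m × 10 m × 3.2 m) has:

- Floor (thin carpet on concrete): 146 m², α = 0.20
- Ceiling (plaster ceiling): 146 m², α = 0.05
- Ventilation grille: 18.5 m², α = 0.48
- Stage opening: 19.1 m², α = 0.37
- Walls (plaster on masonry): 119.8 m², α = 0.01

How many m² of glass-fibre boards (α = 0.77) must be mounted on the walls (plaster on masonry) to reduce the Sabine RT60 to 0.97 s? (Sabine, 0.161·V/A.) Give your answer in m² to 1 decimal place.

Total absorption A₁ = 146·0.20 + 146·0.05 + 18.5·0.48 + 19.1·0.37 + 119.8·0.01
  = 29.200 + 7.300 + 8.880 + 7.067 + 1.198 = 53.645 m² sabins.
V = 467.2 m³. Target absorption A₂ = 0.161 × 467.2 / 0.97 = 77.546 sabins.
ΔA needed = 77.546 − 53.645 = 23.901 sabins.
Each m² of panel replacing the walls (plaster on masonry) adds (0.77 − 0.01) = 0.76 sabins.
Panel area = 23.901 / 0.76 = 31.4 m².

31.4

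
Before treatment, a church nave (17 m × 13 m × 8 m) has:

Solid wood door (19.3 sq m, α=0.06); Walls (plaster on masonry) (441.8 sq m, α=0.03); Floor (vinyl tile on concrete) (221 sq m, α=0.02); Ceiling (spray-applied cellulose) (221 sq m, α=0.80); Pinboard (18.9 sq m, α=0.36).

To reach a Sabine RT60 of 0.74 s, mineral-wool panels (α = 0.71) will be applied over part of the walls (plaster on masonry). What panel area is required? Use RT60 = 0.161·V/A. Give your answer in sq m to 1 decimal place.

A₁ = Σ Sᵢαᵢ = 19.3·0.06 + 441.8·0.03 + 221·0.02 + 221·0.80 + 18.9·0.36 = 202.436 sabins.
Required A₂ = 0.161·1768/0.74 = 384.659 sabins.
Absorption to add: 384.659 − 202.436 = 182.223 sabins.
Net gain per sq m: Δα = 0.71 − 0.03 = 0.68.
Panel area = 182.223 / 0.68 = 268.0 sq m.

268.0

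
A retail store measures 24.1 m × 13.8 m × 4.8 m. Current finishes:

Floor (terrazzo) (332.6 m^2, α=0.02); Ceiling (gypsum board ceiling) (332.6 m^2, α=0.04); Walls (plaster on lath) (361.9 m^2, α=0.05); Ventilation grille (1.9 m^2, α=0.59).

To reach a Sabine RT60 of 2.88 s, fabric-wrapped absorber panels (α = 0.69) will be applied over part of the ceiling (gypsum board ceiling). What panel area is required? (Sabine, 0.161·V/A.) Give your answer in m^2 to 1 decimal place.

A₁ = Σ Sᵢαᵢ = 332.6·0.02 + 332.6·0.04 + 361.9·0.05 + 1.9·0.59 = 39.172 sabins.
Required A₂ = 0.161·1596.384/2.88 = 89.242 sabins.
ΔA needed = 89.242 − 39.172 = 50.070 sabins.
Each m^2 of panel replacing the ceiling (gypsum board ceiling) adds (0.69 − 0.04) = 0.65 sabins.
Panel area = 50.070 / 0.65 = 77.0 m^2.

77.0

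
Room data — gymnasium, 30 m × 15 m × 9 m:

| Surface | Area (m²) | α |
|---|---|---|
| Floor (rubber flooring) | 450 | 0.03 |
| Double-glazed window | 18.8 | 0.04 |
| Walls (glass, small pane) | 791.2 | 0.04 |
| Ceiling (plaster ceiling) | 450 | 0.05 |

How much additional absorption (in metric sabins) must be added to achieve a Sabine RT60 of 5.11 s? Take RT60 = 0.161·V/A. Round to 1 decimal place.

59.2 sabins

Equivalent absorption area: A₁ = 450*0.03 + 18.8*0.04 + 791.2*0.04 + 450*0.05 = 68.400 m².
For T = 5.11 s, need A₂ = 0.161·V/T = 0.161·4050/5.11 = 127.603 sabins.
ΔA = A₂ − A₁ = 127.603 − 68.400 = 59.2 sabins.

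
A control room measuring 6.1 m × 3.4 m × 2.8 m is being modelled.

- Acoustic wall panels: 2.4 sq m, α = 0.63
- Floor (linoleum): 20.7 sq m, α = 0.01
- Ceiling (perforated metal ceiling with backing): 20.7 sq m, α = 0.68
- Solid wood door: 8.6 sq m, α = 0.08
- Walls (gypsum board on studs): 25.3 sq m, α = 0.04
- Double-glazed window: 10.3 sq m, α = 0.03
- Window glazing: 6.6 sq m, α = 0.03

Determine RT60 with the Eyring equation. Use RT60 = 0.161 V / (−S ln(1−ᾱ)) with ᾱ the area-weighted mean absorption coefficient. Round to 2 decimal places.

0.47 seconds

Total surface area S = 2.4 + 20.7 + 20.7 + 8.6 + 25.3 + 10.3 + 6.6 = 94.6 sq m.
Σ(Sᵢαᵢ) = 2.4×0.63 + 20.7×0.01 + 20.7×0.68 + 8.6×0.08 + 25.3×0.04 + 10.3×0.03 + 6.6×0.03 = 18.002.
Mean coefficient ᾱ = A/S = 0.1903.
−S·ln(1−ᾱ) = −94.6 × ln(1 − 0.1903) = 19.969.
V = 6.1 × 3.4 × 2.8 = 58.072 m³.
T = 0.161·V/[−S·ln(1−ᾱ)] = 0.161·58.072/19.969 = 0.47 s.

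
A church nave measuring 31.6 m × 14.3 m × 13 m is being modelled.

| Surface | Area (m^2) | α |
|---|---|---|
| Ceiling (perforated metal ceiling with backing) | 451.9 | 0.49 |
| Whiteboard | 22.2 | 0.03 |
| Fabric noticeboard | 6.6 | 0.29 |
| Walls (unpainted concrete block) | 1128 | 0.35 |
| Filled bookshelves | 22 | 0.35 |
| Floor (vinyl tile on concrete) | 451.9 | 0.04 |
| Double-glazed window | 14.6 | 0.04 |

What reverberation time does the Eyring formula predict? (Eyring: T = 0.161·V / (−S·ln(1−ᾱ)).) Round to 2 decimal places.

S = Σ Sᵢ = 2097.2 m^2.
Σ(Sᵢαᵢ) = 451.9·0.49 + 22.2·0.03 + 6.6·0.29 + 1128·0.35 + 22·0.35 + 451.9·0.04 + 14.6·0.04 = 645.171.
ᾱ = 645.171 / 2097.2 = 0.3076.
Eyring denominator: −S ln(1−ᾱ) = 770.913.
V = 31.6 × 14.3 × 13 = 5874.44 m³.
RT60 = 0.161 × 5874.44 / 770.913 = 1.23 s.

1.23 s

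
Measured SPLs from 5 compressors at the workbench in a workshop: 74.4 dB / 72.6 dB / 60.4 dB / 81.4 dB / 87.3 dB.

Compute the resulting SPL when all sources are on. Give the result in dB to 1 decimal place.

Converting to relative power and adding: 10^(74.4/10) + 10^(72.6/10) + 10^(60.4/10) + 10^(81.4/10) + 10^(87.3/10) = 7.219e+08.
Combined level = 10 log₁₀(7.219e+08) = 88.6 dB.

88.6 dB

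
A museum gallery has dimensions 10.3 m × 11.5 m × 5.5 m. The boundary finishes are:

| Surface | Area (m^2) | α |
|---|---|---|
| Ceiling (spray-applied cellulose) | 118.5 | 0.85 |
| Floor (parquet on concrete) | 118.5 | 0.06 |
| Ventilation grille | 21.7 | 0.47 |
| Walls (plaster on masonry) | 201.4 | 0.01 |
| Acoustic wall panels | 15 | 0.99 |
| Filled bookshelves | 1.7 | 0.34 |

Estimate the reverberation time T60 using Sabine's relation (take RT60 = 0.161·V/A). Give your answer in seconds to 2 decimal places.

0.77 seconds

A = Σ Sᵢαᵢ = 118.5·0.85 + 118.5·0.06 + 21.7·0.47 + 201.4·0.01 + 15·0.99 + 1.7·0.34 = 135.476 sabins.
Volume V = 10.3 × 11.5 × 5.5 = 651.475 m³.
T = 0.161 V/A = 0.161·651.475/135.476 = 0.77 s.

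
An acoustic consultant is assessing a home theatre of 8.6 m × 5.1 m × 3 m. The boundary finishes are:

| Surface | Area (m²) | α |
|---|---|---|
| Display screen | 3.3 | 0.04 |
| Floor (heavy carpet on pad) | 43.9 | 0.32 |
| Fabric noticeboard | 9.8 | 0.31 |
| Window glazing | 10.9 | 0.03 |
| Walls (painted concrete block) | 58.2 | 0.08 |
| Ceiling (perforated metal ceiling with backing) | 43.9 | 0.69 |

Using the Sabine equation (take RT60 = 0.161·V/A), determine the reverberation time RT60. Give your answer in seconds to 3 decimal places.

Summing Sᵢαᵢ: 0.132 + 14.048 + 3.038 + 0.327 + 4.656 + 30.291 → A = 52.492 sabins.
Room volume: 131.58 m³.
T = 0.161 V/A = 0.161·131.58/52.492 = 0.404 s.

0.404 s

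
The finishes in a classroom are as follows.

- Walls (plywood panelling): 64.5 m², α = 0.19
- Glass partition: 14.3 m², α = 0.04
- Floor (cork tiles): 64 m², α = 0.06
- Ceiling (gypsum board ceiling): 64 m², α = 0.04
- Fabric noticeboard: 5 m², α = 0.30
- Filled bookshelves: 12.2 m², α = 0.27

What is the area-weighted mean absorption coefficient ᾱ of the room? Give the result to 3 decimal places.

Total surface area S = 224.0 m².
Weighted sum Σ Sα = 24.021.
ᾱ = 24.021 / 224.0 = 0.107.

0.107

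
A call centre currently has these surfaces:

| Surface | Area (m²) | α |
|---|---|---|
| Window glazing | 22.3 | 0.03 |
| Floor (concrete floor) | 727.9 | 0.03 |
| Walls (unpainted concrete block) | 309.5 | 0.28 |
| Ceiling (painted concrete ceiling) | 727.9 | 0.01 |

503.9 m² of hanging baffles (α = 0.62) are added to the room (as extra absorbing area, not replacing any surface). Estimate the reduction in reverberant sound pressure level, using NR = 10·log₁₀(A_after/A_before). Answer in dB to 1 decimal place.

5.7 dB

Total absorption A_before = 22.3×0.03 + 727.9×0.03 + 309.5×0.28 + 727.9×0.01
  = 0.669 + 21.837 + 86.660 + 7.279 = 116.445 m² sabins.
Added absorption = 503.9 × 0.62 = 312.418 sabins.
New total A_after = 428.863 sabins.
Reduction = 10 log₁₀(A_after/A_before) = 10 log₁₀(3.6830) = 5.7 dB.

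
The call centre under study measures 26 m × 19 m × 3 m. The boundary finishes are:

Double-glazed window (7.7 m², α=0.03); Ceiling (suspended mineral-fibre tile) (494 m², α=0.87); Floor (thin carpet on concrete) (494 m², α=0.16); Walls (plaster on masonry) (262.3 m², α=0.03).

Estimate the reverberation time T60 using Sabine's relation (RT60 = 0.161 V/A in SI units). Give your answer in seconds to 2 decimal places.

0.46 sec

Equivalent absorption area: A = 7.7·0.03 + 494·0.87 + 494·0.16 + 262.3·0.03 = 516.920 m².
Room volume: 1482 m³.
Sabine: RT60 = 0.161 × 1482 / 516.920 = 0.46 s.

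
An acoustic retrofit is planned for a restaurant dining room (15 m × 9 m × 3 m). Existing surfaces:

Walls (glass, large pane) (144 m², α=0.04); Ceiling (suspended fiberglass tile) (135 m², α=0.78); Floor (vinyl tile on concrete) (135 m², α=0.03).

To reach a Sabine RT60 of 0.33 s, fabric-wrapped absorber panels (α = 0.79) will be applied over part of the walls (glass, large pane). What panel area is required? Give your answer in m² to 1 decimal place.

Summing Sᵢαᵢ: 5.760 + 105.300 + 4.050 → A₁ = 115.110 sabins.
V = 405 m³. Target absorption A₂ = 0.161 × 405 / 0.33 = 197.591 sabins.
ΔA needed = 197.591 − 115.110 = 82.481 sabins.
Each m² of panel replacing the walls (glass, large pane) adds (0.79 − 0.04) = 0.75 sabins.
Panel area = 82.481 / 0.75 = 110.0 m².

110.0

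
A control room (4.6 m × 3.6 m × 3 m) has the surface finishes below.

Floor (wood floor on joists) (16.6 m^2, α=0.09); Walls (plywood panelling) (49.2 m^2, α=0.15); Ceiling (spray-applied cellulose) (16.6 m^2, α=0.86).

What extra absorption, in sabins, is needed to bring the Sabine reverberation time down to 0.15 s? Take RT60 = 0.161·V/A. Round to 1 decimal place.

30.2 sabins

A₁ = Σ Sᵢαᵢ = 16.6·0.09 + 49.2·0.15 + 16.6·0.86 = 23.150 sabins.
For T = 0.15 s, need A₂ = 0.161·V/T = 0.161·49.68/0.15 = 53.323 sabins.
Additional absorption ΔA = 53.323 − 23.150 = 30.2 sabins.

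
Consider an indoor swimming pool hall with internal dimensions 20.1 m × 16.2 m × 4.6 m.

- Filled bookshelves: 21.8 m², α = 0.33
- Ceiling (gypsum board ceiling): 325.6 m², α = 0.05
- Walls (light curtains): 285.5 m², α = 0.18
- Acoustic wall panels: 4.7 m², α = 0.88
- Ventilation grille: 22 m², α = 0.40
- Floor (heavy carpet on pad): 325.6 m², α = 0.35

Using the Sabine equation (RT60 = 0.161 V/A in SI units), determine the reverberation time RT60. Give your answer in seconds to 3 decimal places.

1.195 s

Total absorption A = 21.8·0.33 + 325.6·0.05 + 285.5·0.18 + 4.7·0.88 + 22·0.40 + 325.6·0.35
  = 7.194 + 16.280 + 51.390 + 4.136 + 8.800 + 113.960 = 201.760 m² sabins.
Room volume: 1497.852 m³.
T = 0.161 V/A = 0.161·1497.852/201.760 = 1.195 s.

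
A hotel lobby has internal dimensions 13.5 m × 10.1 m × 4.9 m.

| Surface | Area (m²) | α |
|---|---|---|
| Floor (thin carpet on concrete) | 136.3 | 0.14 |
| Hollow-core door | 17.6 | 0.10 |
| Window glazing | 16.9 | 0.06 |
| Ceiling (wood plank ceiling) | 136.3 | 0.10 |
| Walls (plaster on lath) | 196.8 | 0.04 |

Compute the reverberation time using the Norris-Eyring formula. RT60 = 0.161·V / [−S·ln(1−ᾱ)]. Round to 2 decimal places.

2.37 s

S = Σ Sᵢ = 503.9 m².
Absorption A = 136.3×0.14 + 17.6×0.10 + 16.9×0.06 + 136.3×0.10 + 196.8×0.04 = 43.358 sabins.
Mean coefficient ᾱ = A/S = 0.0860.
−S·ln(1−ᾱ) = −503.9 × ln(1 − 0.0860) = 45.313.
V = 13.5 × 10.1 × 4.9 = 668.115 m³.
T = 0.161·V/[−S·ln(1−ᾱ)] = 0.161·668.115/45.313 = 2.37 s.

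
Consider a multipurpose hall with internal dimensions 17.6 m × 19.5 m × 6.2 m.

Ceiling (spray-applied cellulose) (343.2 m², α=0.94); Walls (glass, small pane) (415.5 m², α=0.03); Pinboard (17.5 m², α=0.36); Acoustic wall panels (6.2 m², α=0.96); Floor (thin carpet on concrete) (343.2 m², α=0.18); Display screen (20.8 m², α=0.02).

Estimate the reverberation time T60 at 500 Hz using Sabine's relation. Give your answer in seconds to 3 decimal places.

Total absorption A = 343.2*0.94 + 415.5*0.03 + 17.5*0.36 + 6.2*0.96 + 343.2*0.18 + 20.8*0.02
  = 322.608 + 12.465 + 6.300 + 5.952 + 61.776 + 0.416 = 409.517 m² sabins.
Volume V = 17.6 × 19.5 × 6.2 = 2127.84 m³.
RT60 = 0.161 · V / A = 0.161 × 2127.84 / 409.517 = 0.837 s.

0.837 seconds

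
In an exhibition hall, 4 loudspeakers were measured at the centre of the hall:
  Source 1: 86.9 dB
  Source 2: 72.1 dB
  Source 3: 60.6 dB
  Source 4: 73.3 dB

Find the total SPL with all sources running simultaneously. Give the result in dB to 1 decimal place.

Converting to relative power and adding: 10^(86.9/10) + 10^(72.1/10) + 10^(60.6/10) + 10^(73.3/10) = 5.285e+08.
L_total = 10·log₁₀(5.285e+08) = 87.2 dB.

87.2 dB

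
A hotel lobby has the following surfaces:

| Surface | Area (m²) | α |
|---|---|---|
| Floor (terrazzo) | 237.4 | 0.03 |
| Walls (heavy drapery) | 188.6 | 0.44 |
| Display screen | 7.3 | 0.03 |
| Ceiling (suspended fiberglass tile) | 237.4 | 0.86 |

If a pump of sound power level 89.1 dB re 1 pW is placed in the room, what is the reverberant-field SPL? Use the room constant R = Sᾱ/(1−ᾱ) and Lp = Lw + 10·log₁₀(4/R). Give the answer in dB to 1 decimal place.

67.9 dB

Σ(Sᵢαᵢ) = 237.4×0.03 + 188.6×0.44 + 7.3×0.03 + 237.4×0.86 = 294.489; total area S = 670.7 m².
ᾱ = 294.489/670.7 = 0.4391; R = Sᾱ/(1−ᾱ) = 294.489/(1−0.4391) = 525.029 m².
Lp = Lw + 10 log₁₀(4/R) = 89.1 -21.18 = 67.9 dB.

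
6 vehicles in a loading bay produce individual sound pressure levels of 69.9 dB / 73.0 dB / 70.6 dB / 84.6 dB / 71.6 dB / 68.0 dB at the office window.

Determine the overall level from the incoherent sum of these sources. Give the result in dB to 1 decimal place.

85.4 dB

Sum in the linear (power) domain: Σ 10^(Lᵢ/10) = 10^(69.9/10) + 10^(73.0/10) + 10^(70.6/10) + 10^(84.6/10) + 10^(71.6/10) + 10^(68.0/10) = 3.504e+08.
Combined level = 10 log₁₀(3.504e+08) = 85.4 dB.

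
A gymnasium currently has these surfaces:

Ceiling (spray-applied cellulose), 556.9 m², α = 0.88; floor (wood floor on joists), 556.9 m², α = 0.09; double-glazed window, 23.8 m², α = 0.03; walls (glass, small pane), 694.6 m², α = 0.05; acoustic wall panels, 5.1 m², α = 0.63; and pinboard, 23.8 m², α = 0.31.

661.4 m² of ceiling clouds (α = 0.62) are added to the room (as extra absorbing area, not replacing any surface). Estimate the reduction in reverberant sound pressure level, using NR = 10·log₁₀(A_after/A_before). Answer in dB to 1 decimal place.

2.3 dB

A_before = Σ Sᵢαᵢ = 556.9*0.88 + 556.9*0.09 + 23.8*0.03 + 694.6*0.05 + 5.1*0.63 + 23.8*0.31 = 586.228 sabins.
Added absorption = 661.4 × 0.62 = 410.068 sabins.
A_after = 586.228 + 410.068 = 996.296 sabins.
Reduction = 10 log₁₀(A_after/A_before) = 10 log₁₀(1.6995) = 2.3 dB.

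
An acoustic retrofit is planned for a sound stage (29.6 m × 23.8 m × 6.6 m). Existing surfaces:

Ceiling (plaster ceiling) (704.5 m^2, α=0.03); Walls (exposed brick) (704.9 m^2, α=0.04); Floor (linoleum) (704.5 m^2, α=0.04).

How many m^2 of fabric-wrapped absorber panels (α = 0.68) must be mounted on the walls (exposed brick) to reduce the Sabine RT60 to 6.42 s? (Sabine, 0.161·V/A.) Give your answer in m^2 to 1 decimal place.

Summing Sᵢαᵢ: 21.135 + 28.196 + 28.180 → A₁ = 77.511 sabins.
Required A₂ = 0.161·4649.568/6.42 = 116.601 sabins.
Absorption to add: 116.601 − 77.511 = 39.090 sabins.
Net gain per m^2: Δα = 0.68 − 0.04 = 0.64.
Panel area = 39.090 / 0.64 = 61.1 m^2.

61.1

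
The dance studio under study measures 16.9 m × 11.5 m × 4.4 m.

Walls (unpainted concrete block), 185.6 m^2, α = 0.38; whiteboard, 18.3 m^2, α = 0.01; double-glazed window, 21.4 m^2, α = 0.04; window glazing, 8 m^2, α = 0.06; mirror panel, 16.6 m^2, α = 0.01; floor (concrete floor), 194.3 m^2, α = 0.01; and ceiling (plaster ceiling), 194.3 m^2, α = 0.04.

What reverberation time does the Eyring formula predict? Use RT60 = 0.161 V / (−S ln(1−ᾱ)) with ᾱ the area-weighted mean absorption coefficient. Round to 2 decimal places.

S = Σ Sᵢ = 638.5 m^2.
Σ(Sᵢαᵢ) = 185.6·0.38 + 18.3·0.01 + 21.4·0.04 + 8·0.06 + 16.6·0.01 + 194.3·0.01 + 194.3·0.04 = 81.928.
ᾱ = 81.928 / 638.5 = 0.1283.
Eyring denominator: −S ln(1−ᾱ) = 87.672.
V = 16.9 × 11.5 × 4.4 = 855.14 m³.
T = 0.161·V/[−S·ln(1−ᾱ)] = 0.161·855.14/87.672 = 1.57 s.

1.57 seconds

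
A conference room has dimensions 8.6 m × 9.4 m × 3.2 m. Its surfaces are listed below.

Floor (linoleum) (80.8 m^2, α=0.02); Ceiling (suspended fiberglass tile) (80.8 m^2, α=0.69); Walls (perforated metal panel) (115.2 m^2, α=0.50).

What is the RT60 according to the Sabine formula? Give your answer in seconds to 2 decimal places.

Equivalent absorption area: A = 80.8·0.02 + 80.8·0.69 + 115.2·0.50 = 114.968 m^2.
Room volume: 258.688 m³.
RT60 = 0.161 · V / A = 0.161 × 258.688 / 114.968 = 0.36 s.

0.36 sec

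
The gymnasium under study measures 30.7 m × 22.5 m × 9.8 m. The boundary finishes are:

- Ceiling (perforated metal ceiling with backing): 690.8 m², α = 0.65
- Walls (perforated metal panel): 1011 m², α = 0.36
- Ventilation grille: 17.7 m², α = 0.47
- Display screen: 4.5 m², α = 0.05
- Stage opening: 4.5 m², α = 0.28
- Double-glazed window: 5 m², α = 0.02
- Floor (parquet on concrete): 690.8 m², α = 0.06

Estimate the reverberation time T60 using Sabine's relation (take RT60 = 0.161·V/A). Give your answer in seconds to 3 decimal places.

1.261 s

A = Σ Sᵢαᵢ = 690.8×0.65 + 1011×0.36 + 17.7×0.47 + 4.5×0.05 + 4.5×0.28 + 5×0.02 + 690.8×0.06 = 864.332 sabins.
V = 30.7·22.5·9.8 = 6769.35 m³.
RT60 = 0.161 · V / A = 0.161 × 6769.35 / 864.332 = 1.261 s.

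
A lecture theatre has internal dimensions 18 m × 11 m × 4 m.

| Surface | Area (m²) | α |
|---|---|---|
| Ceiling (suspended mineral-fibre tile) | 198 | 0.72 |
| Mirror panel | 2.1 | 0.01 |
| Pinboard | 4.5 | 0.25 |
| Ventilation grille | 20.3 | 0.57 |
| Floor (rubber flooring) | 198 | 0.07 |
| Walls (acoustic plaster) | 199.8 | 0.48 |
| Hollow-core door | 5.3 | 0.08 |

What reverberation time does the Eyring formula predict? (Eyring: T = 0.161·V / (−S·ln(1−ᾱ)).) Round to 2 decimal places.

S = Σ Sᵢ = 628.0 m².
Absorption A = 198·0.72 + 2.1·0.01 + 4.5·0.25 + 20.3·0.57 + 198·0.07 + 199.8·0.48 + 5.3·0.08 = 265.465 sabins.
Mean coefficient ᾱ = A/S = 0.4227.
Eyring denominator: −S ln(1−ᾱ) = 345.019.
V = 18 × 11 × 4 = 792 m³.
T = 0.161·V/[−S·ln(1−ᾱ)] = 0.161·792/345.019 = 0.37 s.

0.37 s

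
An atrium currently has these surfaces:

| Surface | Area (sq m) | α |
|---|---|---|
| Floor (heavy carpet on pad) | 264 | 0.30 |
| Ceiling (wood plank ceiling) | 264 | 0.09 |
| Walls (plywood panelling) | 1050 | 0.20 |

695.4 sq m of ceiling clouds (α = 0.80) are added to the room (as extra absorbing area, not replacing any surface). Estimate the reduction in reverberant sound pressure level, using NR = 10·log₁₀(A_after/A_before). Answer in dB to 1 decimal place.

Total absorption A_before = 264×0.30 + 264×0.09 + 1050×0.20
  = 79.200 + 23.760 + 210.000 = 312.960 sq m sabins.
Added absorption = 695.4 × 0.80 = 556.320 sabins.
New total A_after = 869.280 sabins.
NR = 10·log₁₀(869.280/312.960) = 4.4 dB.

4.4 dB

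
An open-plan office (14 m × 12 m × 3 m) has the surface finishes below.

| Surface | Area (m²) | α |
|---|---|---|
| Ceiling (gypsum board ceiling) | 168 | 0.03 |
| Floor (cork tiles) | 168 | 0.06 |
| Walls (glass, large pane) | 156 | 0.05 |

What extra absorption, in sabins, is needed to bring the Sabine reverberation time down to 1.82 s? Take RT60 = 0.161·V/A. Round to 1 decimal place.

A₁ = Σ Sᵢαᵢ = 168*0.03 + 168*0.06 + 156*0.05 = 22.920 sabins.
V = 504 m³. Required absorption A₂ = 0.161 × 504 / 1.82 = 44.585 sabins.
Additional absorption ΔA = 44.585 − 22.920 = 21.7 sabins.

21.7 sabins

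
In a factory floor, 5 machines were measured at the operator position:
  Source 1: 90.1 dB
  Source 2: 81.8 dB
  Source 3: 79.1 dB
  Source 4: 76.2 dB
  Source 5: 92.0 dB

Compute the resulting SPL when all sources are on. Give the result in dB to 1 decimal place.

Σ 10^(Lᵢ/10) = 2.883e+09.
Combined level = 10 log₁₀(2.883e+09) = 94.6 dB.

94.6 dB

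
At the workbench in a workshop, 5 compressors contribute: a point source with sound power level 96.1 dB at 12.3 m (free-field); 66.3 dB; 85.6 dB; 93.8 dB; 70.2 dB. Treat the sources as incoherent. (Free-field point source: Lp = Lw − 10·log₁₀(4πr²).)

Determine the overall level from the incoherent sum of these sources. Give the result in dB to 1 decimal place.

Source at 12.3 m: Lp = 96.1 − 10·log₁₀(4π·12.3²) = 96.1 − 10·log₁₀(1901.166) = 63.3 dB.
Σ 10^(Lᵢ/10) = 2.779e+09.
Combined level = 10 log₁₀(2.779e+09) = 94.4 dB.

94.4 dB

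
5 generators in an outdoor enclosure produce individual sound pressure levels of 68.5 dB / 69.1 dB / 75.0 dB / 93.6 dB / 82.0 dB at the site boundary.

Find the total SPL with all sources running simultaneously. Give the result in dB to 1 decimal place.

Converting to relative power and adding: 10^(68.5/10) + 10^(69.1/10) + 10^(75.0/10) + 10^(93.6/10) + 10^(82.0/10) = 2.496e+09.
Combined level = 10 log₁₀(2.496e+09) = 94.0 dB.

94.0 dB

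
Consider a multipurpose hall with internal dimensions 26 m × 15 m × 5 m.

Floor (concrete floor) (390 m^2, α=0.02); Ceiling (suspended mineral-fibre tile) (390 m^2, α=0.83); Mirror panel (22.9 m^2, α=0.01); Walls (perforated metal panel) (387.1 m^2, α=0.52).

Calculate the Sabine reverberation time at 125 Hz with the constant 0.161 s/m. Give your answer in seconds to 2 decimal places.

A = Σ Sᵢαᵢ = 390·0.02 + 390·0.83 + 22.9·0.01 + 387.1·0.52 = 533.021 sabins.
Volume V = 26 × 15 × 5 = 1950 m³.
Sabine: RT60 = 0.161 × 1950 / 533.021 = 0.59 s.

0.59 s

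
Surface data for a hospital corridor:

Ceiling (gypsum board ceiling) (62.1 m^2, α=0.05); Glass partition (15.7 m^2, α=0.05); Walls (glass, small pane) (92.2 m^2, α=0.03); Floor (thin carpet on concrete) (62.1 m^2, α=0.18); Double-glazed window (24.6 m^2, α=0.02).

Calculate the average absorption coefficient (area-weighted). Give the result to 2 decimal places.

0.07

Total surface area S = 256.7 m^2.
Σ(Sᵢαᵢ) = 62.1*0.05 + 15.7*0.05 + 92.2*0.03 + 62.1*0.18 + 24.6*0.02 = 18.326.
ᾱ = A/S = 0.07.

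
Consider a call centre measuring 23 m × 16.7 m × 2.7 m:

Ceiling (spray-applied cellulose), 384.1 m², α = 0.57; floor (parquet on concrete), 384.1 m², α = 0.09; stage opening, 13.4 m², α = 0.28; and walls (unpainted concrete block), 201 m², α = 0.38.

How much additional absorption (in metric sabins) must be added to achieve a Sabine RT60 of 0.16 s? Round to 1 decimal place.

709.9 sabins

Summing Sᵢαᵢ: 218.937 + 34.569 + 3.752 + 76.380 → A₁ = 333.638 sabins.
Target A₂ = 0.161·1037.07/0.16 = 1043.552 sabins (V = 1037.07 m³).
ΔA = A₂ − A₁ = 1043.552 − 333.638 = 709.9 sabins.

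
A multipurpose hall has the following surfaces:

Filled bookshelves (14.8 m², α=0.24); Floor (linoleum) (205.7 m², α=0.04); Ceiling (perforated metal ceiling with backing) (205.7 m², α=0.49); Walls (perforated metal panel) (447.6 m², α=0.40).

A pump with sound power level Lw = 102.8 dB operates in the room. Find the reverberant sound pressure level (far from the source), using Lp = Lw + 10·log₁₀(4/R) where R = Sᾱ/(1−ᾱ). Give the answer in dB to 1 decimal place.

82.4 dB

A = 291.613 sabins; S = 873.8 m².
ᾱ = 0.3337, so room constant R = A/(1−ᾱ) = 437.660 m².
Lp = Lw + 10 log₁₀(4/R) = 102.8 -20.39 = 82.4 dB.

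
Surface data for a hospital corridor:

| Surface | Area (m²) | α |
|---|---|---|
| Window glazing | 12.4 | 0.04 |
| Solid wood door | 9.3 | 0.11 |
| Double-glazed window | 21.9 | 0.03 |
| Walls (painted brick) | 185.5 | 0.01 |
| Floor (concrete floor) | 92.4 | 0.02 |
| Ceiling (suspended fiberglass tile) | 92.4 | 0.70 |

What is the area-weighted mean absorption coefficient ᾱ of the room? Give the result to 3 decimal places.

0.170

Total surface area S = 413.9 m².
Weighted sum Σ Sα = 70.559.
ᾱ = A/S = 0.170.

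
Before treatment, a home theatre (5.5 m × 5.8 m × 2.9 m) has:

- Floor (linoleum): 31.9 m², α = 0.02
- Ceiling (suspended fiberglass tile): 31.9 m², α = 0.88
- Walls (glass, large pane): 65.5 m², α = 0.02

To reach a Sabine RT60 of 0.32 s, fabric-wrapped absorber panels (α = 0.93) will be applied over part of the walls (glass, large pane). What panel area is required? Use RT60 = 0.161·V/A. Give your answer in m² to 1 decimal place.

A₁ = Σ Sᵢαᵢ = 31.9×0.02 + 31.9×0.88 + 65.5×0.02 = 30.020 sabins.
V = 92.51 m³. Target absorption A₂ = 0.161 × 92.51 / 0.32 = 46.544 sabins.
ΔA needed = 46.544 − 30.020 = 16.524 sabins.
Net gain per m²: Δα = 0.93 − 0.02 = 0.91.
Panel area = 16.524 / 0.91 = 18.2 m².

18.2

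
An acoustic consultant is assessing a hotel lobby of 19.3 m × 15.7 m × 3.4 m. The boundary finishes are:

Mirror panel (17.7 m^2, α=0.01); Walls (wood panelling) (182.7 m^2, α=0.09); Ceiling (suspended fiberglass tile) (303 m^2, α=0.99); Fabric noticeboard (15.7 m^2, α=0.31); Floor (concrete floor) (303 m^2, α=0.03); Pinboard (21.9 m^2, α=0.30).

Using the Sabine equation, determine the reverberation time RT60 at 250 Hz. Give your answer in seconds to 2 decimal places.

A = Σ Sᵢαᵢ = 17.7·0.01 + 182.7·0.09 + 303·0.99 + 15.7·0.31 + 303·0.03 + 21.9·0.30 = 337.117 sabins.
Volume V = 19.3 × 15.7 × 3.4 = 1030.234 m³.
RT60 = 0.161 · V / A = 0.161 × 1030.234 / 337.117 = 0.49 s.

0.49 s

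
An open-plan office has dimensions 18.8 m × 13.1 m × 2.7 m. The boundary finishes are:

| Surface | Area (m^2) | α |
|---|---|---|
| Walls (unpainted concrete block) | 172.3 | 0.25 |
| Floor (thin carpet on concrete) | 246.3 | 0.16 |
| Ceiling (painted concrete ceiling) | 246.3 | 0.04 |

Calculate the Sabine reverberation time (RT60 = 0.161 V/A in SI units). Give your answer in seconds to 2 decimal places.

A = Σ Sᵢαᵢ = 172.3×0.25 + 246.3×0.16 + 246.3×0.04 = 92.335 sabins.
Room volume: 664.956 m³.
RT60 = 0.161 · V / A = 0.161 × 664.956 / 92.335 = 1.16 s.

1.16 s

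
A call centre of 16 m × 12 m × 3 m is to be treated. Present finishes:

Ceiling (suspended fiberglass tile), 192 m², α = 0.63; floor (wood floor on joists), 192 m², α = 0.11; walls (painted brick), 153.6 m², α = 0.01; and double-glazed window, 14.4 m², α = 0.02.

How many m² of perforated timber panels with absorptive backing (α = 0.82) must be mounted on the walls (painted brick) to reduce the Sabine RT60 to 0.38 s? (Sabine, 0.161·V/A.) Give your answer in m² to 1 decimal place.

123.6

A₁ = Σ Sᵢαᵢ = 192·0.63 + 192·0.11 + 153.6·0.01 + 14.4·0.02 = 143.904 sabins.
Required A₂ = 0.161·576/0.38 = 244.042 sabins.
Absorption to add: 244.042 − 143.904 = 100.138 sabins.
Each m² of panel replacing the walls (painted brick) adds (0.82 − 0.01) = 0.81 sabins.
Area = ΔA/Δα = 100.138/0.81 = 123.6 m².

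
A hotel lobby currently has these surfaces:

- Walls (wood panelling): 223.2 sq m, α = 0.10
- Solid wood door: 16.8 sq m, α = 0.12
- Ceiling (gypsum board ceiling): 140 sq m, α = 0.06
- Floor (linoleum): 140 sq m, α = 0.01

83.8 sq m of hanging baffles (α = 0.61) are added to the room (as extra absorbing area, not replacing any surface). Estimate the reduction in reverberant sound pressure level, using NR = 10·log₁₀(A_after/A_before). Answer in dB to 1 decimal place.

4.0 dB

Equivalent absorption area: A_before = 223.2×0.10 + 16.8×0.12 + 140×0.06 + 140×0.01 = 34.136 sq m.
Treatment contributes 83.8·0.61 = 51.118 sabins.
New total A_after = 85.254 sabins.
Reduction = 10 log₁₀(A_after/A_before) = 10 log₁₀(2.4975) = 4.0 dB.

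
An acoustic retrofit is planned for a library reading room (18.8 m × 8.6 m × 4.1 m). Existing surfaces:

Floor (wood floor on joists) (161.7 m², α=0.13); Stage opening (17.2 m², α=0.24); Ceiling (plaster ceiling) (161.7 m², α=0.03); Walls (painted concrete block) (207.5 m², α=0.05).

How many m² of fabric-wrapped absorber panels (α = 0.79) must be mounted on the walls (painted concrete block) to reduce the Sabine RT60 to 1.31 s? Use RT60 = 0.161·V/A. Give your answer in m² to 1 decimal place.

55.5

Equivalent absorption area: A₁ = 161.7*0.13 + 17.2*0.24 + 161.7*0.03 + 207.5*0.05 = 40.375 m².
V = 662.888 m³. Target absorption A₂ = 0.161 × 662.888 / 1.31 = 81.469 sabins.
ΔA needed = 81.469 − 40.375 = 41.094 sabins.
Net gain per m²: Δα = 0.79 − 0.05 = 0.74.
Area = ΔA/Δα = 41.094/0.74 = 55.5 m².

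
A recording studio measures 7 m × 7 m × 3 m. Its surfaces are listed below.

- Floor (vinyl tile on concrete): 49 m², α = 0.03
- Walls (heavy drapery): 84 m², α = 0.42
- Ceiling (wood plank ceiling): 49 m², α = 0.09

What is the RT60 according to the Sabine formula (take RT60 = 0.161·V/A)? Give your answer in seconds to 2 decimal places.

0.58 sec

Summing Sᵢαᵢ: 1.470 + 35.280 + 4.410 → A = 41.160 sabins.
V = 7·7·3 = 147 m³.
RT60 = 0.161 · V / A = 0.161 × 147 / 41.160 = 0.58 s.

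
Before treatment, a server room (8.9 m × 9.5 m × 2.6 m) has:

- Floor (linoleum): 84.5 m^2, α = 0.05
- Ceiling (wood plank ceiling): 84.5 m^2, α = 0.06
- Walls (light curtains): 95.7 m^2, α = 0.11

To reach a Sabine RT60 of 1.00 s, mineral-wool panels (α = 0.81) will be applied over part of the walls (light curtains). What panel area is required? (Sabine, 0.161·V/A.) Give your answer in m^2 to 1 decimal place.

Summing Sᵢαᵢ: 4.225 + 5.070 + 10.527 → A₁ = 19.822 sabins.
Required A₂ = 0.161·219.83/1.00 = 35.393 sabins.
ΔA needed = 35.393 − 19.822 = 15.571 sabins.
Net gain per m^2: Δα = 0.81 − 0.11 = 0.70.
Area = ΔA/Δα = 15.571/0.70 = 22.2 m^2.

22.2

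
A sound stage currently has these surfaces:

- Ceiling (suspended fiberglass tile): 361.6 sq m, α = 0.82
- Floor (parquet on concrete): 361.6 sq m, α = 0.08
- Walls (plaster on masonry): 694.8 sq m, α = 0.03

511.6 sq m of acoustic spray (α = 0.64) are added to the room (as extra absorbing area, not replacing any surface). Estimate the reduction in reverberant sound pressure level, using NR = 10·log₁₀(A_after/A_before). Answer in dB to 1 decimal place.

2.9 dB

Equivalent absorption area: A_before = 361.6*0.82 + 361.6*0.08 + 694.8*0.03 = 346.284 sq m.
Added absorption = 511.6 × 0.64 = 327.424 sabins.
A_after = 346.284 + 327.424 = 673.708 sabins.
NR = 10·log₁₀(673.708/346.284) = 2.9 dB.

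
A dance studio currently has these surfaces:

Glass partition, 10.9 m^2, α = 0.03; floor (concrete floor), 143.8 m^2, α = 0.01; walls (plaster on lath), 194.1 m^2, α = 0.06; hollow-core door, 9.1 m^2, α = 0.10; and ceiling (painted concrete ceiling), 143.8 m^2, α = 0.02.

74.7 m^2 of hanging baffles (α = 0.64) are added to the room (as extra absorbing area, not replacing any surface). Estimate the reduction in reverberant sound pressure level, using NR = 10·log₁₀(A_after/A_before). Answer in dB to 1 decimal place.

5.8 dB

Equivalent absorption area: A_before = 10.9*0.03 + 143.8*0.01 + 194.1*0.06 + 9.1*0.10 + 143.8*0.02 = 17.197 m^2.
Added absorption = 74.7 × 0.64 = 47.808 sabins.
New total A_after = 65.005 sabins.
NR = 10·log₁₀(65.005/17.197) = 5.8 dB.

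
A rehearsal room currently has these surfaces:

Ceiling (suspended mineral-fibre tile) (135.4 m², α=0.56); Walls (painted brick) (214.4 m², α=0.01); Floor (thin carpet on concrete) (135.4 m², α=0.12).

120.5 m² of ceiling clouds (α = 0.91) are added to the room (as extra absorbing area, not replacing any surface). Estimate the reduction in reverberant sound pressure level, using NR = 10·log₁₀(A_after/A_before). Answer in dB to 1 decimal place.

3.4 dB

Equivalent absorption area: A_before = 135.4×0.56 + 214.4×0.01 + 135.4×0.12 = 94.216 m².
Added absorption = 120.5 × 0.91 = 109.655 sabins.
A_after = 94.216 + 109.655 = 203.871 sabins.
NR = 10·log₁₀(203.871/94.216) = 3.4 dB.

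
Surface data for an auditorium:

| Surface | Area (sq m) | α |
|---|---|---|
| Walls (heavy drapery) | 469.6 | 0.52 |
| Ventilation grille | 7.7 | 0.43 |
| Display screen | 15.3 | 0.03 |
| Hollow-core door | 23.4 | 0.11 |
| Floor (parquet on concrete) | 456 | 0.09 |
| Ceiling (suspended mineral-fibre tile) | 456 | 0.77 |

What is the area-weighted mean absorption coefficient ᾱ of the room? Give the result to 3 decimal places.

Total surface area S = 1428.0 sq m.
Weighted sum Σ Sα = 642.696.
ᾱ = A/S = 0.450.

0.450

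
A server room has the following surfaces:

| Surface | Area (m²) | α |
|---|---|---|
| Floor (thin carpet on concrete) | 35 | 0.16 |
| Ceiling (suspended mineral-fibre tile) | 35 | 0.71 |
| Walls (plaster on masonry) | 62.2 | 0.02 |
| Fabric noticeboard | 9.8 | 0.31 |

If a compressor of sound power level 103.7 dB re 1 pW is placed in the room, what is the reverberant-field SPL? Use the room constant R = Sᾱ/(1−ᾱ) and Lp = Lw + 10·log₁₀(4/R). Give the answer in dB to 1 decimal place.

93.1 dB

A = 34.732 sabins; S = 142.0 m².
ᾱ = 34.732/142.0 = 0.2446; R = Sᾱ/(1−ᾱ) = 34.732/(1−0.2446) = 45.978 m².
Lp = Lw + 10 log₁₀(4/R) = 103.7 -10.60 = 93.1 dB.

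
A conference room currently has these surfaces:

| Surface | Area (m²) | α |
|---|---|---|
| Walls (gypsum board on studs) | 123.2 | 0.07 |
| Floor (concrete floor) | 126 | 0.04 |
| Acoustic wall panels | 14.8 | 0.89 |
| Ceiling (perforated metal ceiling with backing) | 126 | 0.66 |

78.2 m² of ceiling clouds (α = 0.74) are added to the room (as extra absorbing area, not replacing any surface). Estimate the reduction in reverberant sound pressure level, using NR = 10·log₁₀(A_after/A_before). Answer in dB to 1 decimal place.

Equivalent absorption area: A_before = 123.2*0.07 + 126*0.04 + 14.8*0.89 + 126*0.66 = 109.996 m².
Treatment contributes 78.2·0.74 = 57.868 sabins.
A_after = 109.996 + 57.868 = 167.864 sabins.
Reduction = 10 log₁₀(A_after/A_before) = 10 log₁₀(1.5261) = 1.8 dB.

1.8 dB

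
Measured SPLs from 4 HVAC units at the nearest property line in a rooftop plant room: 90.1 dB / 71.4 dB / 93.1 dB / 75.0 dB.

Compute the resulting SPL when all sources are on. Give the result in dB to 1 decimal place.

Σ 10^(Lᵢ/10) = 3.11e+09.
Combined level = 10 log₁₀(3.11e+09) = 94.9 dB.

94.9 dB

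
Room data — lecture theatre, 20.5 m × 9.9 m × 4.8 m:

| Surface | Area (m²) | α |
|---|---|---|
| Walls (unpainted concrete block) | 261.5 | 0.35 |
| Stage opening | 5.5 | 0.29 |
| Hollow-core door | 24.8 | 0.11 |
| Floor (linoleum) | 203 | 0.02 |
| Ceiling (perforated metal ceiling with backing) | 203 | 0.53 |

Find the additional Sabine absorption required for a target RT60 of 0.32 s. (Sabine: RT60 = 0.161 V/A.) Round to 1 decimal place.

A₁ = Σ Sᵢαᵢ = 261.5*0.35 + 5.5*0.29 + 24.8*0.11 + 203*0.02 + 203*0.53 = 207.498 sabins.
Target A₂ = 0.161·974.16/0.32 = 490.124 sabins (V = 974.16 m³).
ΔA = A₂ − A₁ = 490.124 − 207.498 = 282.6 sabins.

282.6 sabins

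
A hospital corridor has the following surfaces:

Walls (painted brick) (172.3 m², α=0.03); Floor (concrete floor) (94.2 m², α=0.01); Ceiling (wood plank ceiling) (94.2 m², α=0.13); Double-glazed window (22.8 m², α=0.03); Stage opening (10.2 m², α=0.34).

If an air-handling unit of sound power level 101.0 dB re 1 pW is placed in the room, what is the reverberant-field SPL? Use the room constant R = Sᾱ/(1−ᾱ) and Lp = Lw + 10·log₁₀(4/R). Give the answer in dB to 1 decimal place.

Σ(Sᵢαᵢ) = 172.3×0.03 + 94.2×0.01 + 94.2×0.13 + 22.8×0.03 + 10.2×0.34 = 22.509; total area S = 393.7 m².
ᾱ = 0.0572, so room constant R = A/(1−ᾱ) = 23.875 m².
Lp = Lw + 10 log₁₀(4/R) = 101.0 -7.76 = 93.2 dB.

93.2 dB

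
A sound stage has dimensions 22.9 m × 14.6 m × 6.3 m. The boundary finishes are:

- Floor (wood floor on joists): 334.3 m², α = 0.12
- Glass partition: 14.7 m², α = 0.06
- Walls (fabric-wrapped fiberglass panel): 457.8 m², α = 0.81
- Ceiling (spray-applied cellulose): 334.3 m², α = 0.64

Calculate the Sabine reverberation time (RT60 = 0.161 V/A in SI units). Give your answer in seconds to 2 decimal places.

0.54 s

Summing Sᵢαᵢ: 40.116 + 0.882 + 370.818 + 213.952 → A = 625.768 sabins.
Volume V = 22.9 × 14.6 × 6.3 = 2106.342 m³.
Sabine: RT60 = 0.161 × 2106.342 / 625.768 = 0.54 s.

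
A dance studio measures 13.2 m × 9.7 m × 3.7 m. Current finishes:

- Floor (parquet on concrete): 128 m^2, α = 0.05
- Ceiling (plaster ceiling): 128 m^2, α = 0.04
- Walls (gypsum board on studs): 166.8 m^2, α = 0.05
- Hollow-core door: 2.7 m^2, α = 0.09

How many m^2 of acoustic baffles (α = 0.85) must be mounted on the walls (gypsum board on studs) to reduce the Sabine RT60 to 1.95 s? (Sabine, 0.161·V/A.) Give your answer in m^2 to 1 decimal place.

Equivalent absorption area: A₁ = 128·0.05 + 128·0.04 + 166.8·0.05 + 2.7·0.09 = 20.103 m^2.
Required A₂ = 0.161·473.748/1.95 = 39.115 sabins.
ΔA needed = 39.115 − 20.103 = 19.012 sabins.
Net gain per m^2: Δα = 0.85 − 0.05 = 0.80.
Panel area = 19.012 / 0.80 = 23.8 m^2.

23.8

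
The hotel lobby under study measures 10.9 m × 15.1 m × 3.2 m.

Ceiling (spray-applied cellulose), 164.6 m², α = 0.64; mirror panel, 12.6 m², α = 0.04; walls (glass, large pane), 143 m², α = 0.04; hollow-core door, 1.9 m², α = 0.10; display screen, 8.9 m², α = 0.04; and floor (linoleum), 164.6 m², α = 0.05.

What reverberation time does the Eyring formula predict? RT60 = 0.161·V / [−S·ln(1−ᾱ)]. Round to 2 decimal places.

0.62 seconds

S = Σ Sᵢ = 495.6 m².
Absorption A = 164.6·0.64 + 12.6·0.04 + 143·0.04 + 1.9·0.10 + 8.9·0.04 + 164.6·0.05 = 120.344 sabins.
ᾱ = 120.344 / 495.6 = 0.2428.
Eyring denominator: −S ln(1−ᾱ) = 137.840.
V = 10.9 × 15.1 × 3.2 = 526.688 m³.
RT60 = 0.161 × 526.688 / 137.840 = 0.62 s.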